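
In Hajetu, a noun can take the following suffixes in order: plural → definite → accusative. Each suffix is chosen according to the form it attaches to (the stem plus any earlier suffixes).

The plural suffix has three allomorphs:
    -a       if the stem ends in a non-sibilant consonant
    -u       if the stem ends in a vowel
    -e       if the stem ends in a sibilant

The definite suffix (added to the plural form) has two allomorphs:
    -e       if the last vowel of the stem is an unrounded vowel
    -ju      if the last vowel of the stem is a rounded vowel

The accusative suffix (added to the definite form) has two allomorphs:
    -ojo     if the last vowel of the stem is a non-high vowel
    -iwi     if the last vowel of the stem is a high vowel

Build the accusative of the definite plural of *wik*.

The final sound of *wik* is /k/, which is a non-sibilant consonant, so the plural suffix is -a, giving *wika*.
The last vowel of the plural form *wika* is /a/, which is an unrounded vowel, so the definite suffix is -e, giving *wikae*.
The last vowel of the definite form *wikae* is /e/, which is a non-high vowel, so the accusative suffix is -ojo, giving *wikaeojo*.

wikaeojo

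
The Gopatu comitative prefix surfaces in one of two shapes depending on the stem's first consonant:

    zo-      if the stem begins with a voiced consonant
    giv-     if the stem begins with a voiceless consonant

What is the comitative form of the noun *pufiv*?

Since the first consonant of *pufiv* is /p/ (voiceless), it takes giv-, giving *givpufiv*.

givpufiv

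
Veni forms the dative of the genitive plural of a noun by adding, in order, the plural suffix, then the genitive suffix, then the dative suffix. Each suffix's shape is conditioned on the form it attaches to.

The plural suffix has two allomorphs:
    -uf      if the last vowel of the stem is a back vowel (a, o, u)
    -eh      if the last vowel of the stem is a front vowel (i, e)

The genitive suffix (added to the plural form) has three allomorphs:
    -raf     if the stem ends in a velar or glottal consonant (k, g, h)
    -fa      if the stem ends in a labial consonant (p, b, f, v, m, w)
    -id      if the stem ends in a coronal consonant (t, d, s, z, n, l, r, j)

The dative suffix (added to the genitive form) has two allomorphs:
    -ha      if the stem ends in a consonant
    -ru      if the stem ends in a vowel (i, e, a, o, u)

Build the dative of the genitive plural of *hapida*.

hapidauffaru

The last vowel of *hapida* is /a/, which is a back vowel, so the plural suffix is -uf, giving *hapidauf*.
Since the final consonant of the plural form *hapidauf* is /f/ (labial), it takes -fa, giving *hapidauffa*.
Since the final sound of the genitive form *hapidauffa* is /a/ (a vowel), it takes -ru, giving *hapidauffaru*.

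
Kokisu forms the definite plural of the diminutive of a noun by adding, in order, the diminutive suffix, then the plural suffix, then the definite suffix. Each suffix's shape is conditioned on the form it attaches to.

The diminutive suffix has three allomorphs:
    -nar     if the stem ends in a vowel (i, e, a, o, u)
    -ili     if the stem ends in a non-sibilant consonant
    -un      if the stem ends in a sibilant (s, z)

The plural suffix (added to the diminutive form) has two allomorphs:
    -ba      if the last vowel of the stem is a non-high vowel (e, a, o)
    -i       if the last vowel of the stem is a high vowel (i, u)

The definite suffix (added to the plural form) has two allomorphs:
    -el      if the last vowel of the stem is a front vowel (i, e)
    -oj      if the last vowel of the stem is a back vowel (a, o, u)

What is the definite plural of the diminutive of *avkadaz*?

Since the final sound of *avkadaz* is /z/ (a sibilant), it takes -un, giving *avkadazun*.
The diminutive form *avkadazun*: last vowel = /u/, a high vowel → -i → *avkadazuni*.
The last vowel of the plural form *avkadazuni* is /i/, which is a front vowel, so the definite suffix is -el, giving *avkadazuniel*.

avkadazuniel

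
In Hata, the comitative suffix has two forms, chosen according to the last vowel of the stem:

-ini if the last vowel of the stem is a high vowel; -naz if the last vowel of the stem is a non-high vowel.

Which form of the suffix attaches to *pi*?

*pi*: last vowel = /i/, a high vowel → -ini.

-ini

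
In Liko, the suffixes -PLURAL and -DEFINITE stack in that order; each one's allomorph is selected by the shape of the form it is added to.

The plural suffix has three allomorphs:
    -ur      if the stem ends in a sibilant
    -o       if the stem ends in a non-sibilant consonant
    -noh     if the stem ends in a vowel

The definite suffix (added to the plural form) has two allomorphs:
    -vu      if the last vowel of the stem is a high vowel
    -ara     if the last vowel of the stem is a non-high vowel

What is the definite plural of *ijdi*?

Since the final sound of *ijdi* is /i/ (a vowel), it takes -noh, giving *ijdinoh*.
The plural form *ijdinoh*: last vowel = /o/, a non-high vowel → -ara → *ijdinohara*.

ijdinohara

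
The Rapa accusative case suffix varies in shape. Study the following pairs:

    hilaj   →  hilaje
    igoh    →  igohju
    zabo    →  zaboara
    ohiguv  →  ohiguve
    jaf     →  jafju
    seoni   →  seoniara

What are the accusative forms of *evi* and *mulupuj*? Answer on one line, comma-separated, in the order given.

The alternation tracks the final sound of the stem — -ju when the stem ends in a voiceless consonant (*igoh*, *jaf*); -e when the stem ends in a voiced consonant (*hilaj*, *ohiguv*); -ara when the stem ends in a vowel (*zabo*, *seoni*).
The final sound of *evi* is /i/, which is a vowel, so the suffix is -ara, giving *eviara*.
The final sound of *mulupuj* is /j/, which is a voiced consonant, so the suffix is -e, giving *mulupuje*.

eviara, mulupuje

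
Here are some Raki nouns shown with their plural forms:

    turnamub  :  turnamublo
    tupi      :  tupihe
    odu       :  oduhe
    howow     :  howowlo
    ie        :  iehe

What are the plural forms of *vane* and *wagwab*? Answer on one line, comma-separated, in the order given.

The pattern is consonant vs. vowel: -lo when the stem ends in a consonant (*turnamub*, *howow*); -he when the stem ends in a vowel (*tupi*, *odu*, *ie*).
Since the final sound of *vane* is /e/ (a vowel), it takes -he, giving *vanehe*.
*wagwab* — final sound /b/ (a consonant) → -lo → *wagwablo*.

vanehe, wagwablo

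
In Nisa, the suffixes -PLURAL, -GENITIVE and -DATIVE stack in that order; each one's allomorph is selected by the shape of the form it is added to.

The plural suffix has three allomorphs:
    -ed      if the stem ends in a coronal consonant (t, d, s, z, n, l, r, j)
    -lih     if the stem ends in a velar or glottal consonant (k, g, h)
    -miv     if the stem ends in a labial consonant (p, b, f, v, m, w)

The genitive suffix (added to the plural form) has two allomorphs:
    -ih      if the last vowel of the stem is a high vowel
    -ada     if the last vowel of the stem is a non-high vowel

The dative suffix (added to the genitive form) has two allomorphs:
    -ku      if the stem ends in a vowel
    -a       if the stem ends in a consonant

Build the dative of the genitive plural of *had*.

hadedadaku

Since the final consonant of *had* is /d/ (coronal), it takes -ed, giving *haded*.
The plural form *haded* — last vowel /e/ (a non-high vowel) → -ada → *hadedada*.
The genitive form *hadedada*: final sound = /a/, a vowel → -ku → *hadedadaku*.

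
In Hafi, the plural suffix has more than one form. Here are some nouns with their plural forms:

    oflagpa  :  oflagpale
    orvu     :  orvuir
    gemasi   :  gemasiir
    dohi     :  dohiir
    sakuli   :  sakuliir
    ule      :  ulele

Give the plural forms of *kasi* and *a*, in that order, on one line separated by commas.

kasiir, ale

The alternation tracks the last vowel of the stem — -ir when the last vowel of the stem is a high vowel (*orvu*, *gemasi*, *dohi*, *sakuli*); -le when the last vowel of the stem is a non-high vowel (*oflagpa*, *ule*).
The last vowel of *kasi* is /i/, which is a high vowel, so the suffix is -ir, giving *kasiir*.
*a* — last vowel /a/ (a non-high vowel) → -le → *ale*.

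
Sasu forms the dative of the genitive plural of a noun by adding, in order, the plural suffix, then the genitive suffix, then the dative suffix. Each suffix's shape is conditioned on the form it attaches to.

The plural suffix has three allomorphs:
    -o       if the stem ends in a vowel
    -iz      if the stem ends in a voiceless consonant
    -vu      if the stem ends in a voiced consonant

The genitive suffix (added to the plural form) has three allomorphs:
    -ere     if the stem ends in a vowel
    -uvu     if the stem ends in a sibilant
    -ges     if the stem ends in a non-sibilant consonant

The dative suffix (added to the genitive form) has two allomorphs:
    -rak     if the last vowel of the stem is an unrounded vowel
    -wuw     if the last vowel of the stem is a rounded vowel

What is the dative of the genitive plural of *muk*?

mukizuvuwuw

*muk*: final sound = /k/, a voiceless consonant → -iz → *mukiz*.
The plural form *mukiz*: final sound = /z/, a sibilant → -uvu → *mukizuvu*.
The genitive form *mukizuvu* — last vowel /u/ (a rounded vowel) → -wuw → *mukizuvuwuw*.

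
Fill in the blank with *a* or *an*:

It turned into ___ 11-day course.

an

The indefinite article is chosen by the initial *sound* of the following word, not its spelling.
The number *11* is spoken "eleven", beginning with /ɪˈlɛvən/ — a vowel sound.
So the article is *an*: It turned into an 11-day course.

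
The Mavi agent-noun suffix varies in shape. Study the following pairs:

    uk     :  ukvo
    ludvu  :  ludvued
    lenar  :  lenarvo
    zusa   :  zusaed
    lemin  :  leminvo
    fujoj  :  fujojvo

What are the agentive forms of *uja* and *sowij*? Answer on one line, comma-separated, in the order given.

Looking at the final sound of each stem: -vo when the stem ends in a consonant (*uk*, *lenar*, *lemin*, *fujoj*); -ed when the stem ends in a vowel (*ludvu*, *zusa*).
The final sound of *uja* is /a/, which is a vowel, so the suffix is -ed, giving *ujaed*.
*sowij* — final sound /j/ (a consonant) → -vo → *sowijvo*.

ujaed, sowijvo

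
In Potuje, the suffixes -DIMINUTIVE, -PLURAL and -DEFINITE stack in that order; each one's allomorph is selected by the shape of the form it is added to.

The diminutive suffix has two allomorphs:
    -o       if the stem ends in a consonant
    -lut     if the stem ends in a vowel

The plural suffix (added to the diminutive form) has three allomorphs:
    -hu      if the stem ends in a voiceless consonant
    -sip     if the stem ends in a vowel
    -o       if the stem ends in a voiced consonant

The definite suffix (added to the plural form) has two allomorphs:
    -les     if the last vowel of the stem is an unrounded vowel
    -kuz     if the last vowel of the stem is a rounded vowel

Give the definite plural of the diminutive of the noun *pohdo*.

*pohdo* — final sound /o/ (a vowel) → -lut → *pohdolut*.
The final sound of the diminutive form *pohdolut* is /t/, which is a voiceless consonant, so the plural suffix is -hu, giving *pohdoluthu*.
The plural form *pohdoluthu* — last vowel /u/ (a rounded vowel) → -kuz → *pohdoluthukuz*.

pohdoluthukuz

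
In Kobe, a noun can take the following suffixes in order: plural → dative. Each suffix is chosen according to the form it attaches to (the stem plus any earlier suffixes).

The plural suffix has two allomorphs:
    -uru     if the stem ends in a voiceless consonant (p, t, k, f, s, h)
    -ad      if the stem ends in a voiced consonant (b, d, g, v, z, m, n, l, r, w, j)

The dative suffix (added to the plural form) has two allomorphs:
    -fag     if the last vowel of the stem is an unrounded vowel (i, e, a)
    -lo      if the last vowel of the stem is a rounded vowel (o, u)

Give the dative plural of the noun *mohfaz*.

The final consonant of *mohfaz* is /z/, which is voiced, so the plural suffix is -ad, giving *mohfazad*.
The plural form *mohfazad*: last vowel = /a/, an unrounded vowel → -fag → *mohfazadfag*.

mohfazadfag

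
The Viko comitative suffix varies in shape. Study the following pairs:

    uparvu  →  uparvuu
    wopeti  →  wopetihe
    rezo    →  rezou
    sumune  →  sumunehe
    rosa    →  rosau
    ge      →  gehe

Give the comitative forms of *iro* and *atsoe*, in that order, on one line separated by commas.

irou, atsoehe

The alternation tracks the last vowel of the stem — -he when the last vowel of the stem is a front vowel (*wopeti*, *sumune*, *ge*); -u when the last vowel of the stem is a back vowel (*uparvu*, *rezo*, *rosa*).
The last vowel of *iro* is /o/, which is a back vowel, so the suffix is -u, giving *irou*.
Since the last vowel of *atsoe* is /e/ (a front vowel), it takes -he, giving *atsoehe*.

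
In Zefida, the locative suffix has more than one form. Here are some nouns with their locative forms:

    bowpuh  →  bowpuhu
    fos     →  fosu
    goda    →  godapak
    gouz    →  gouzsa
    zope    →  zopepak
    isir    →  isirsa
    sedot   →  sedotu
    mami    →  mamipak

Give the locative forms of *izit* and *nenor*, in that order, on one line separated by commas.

Looking at the final sound of each stem: -u when the stem ends in a voiceless consonant (*bowpuh*, *fos*, *sedot*); -sa when the stem ends in a voiced consonant (*gouz*, *isir*); -pak when the stem ends in a vowel (*goda*, *zope*, *mami*).
*izit*: final sound = /t/, a voiceless consonant → -u → *izitu*.
*nenor* — final sound /r/ (a voiced consonant) → -sa → *nenorsa*.

izitu, nenorsa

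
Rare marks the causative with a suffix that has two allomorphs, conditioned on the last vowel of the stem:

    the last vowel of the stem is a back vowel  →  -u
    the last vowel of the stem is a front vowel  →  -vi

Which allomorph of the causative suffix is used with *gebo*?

-u

Since the last vowel of *gebo* is /o/ (a back vowel), it takes -u.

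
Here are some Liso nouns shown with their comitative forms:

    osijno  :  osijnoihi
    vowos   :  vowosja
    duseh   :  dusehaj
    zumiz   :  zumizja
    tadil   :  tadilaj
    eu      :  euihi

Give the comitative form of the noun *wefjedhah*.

The pattern is sibilance of the final sound: -ja when the stem ends in a sibilant (*vowos*, *zumiz*); -aj when the stem ends in a non-sibilant consonant (*duseh*, *tadil*); -ihi when the stem ends in a vowel (*osijno*, *eu*).
*wefjedhah*: final sound = /h/, a non-sibilant consonant → -aj → *wefjedhahaj*.

wefjedhahaj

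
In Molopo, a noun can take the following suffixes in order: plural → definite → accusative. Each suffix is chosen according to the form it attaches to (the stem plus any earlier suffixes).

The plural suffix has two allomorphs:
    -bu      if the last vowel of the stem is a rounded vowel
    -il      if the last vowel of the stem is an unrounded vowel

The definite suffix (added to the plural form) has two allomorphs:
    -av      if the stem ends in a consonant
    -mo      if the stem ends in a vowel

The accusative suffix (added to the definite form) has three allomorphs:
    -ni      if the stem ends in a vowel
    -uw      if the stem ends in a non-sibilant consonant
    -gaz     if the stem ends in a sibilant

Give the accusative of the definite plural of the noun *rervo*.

The last vowel of *rervo* is /o/, which is a rounded vowel, so the plural suffix is -bu, giving *rervobu*.
Since the final sound of the plural form *rervobu* is /u/ (a vowel), it takes -mo, giving *rervobumo*.
The definite form *rervobumo* — final sound /o/ (a vowel) → -ni → *rervobumoni*.

rervobumoni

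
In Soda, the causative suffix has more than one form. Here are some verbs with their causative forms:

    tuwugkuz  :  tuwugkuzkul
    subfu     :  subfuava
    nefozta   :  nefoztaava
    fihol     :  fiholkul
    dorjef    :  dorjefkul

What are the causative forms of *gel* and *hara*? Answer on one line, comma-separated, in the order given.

gelkul, haraava

Looking at the final sound of each stem: -kul when the stem ends in a consonant (*tuwugkuz*, *fihol*, *dorjef*); -ava when the stem ends in a vowel (*subfu*, *nefozta*).
Since the final sound of *gel* is /l/ (a consonant), it takes -kul, giving *gelkul*.
Since the final sound of *hara* is /a/ (a vowel), it takes -ava, giving *haraava*.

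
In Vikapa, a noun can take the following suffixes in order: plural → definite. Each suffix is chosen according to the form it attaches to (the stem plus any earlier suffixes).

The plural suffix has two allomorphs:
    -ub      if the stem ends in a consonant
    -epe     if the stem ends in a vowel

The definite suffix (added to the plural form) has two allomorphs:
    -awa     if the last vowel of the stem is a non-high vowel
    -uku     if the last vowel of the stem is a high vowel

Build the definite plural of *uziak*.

uziakubuku

*uziak* — final sound /k/ (a consonant) → -ub → *uziakub*.
The last vowel of the plural form *uziakub* is /u/, which is a high vowel, so the definite suffix is -uku, giving *uziakubuku*.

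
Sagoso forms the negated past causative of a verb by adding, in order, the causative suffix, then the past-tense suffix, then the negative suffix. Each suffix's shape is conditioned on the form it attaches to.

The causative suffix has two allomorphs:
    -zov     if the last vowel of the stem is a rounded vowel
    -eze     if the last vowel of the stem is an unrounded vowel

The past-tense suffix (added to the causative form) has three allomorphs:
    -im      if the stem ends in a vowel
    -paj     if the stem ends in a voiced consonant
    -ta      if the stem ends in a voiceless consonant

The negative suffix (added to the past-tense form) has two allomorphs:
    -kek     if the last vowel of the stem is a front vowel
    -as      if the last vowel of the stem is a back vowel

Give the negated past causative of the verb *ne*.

*ne*: last vowel = /e/, an unrounded vowel → -eze → *neeze*.
The causative form *neeze*: final sound = /e/, a vowel → -im → *neezeim*.
The past-tense form *neezeim* — last vowel /i/ (a front vowel) → -kek → *neezeimkek*.

neezeimkek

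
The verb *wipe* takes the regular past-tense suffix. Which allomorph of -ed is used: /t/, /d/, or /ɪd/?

/t/

The stem *wipe* ends in a voiceless consonant other than /t/.
The -ed suffix is realized as /ɪd/ after /t, d/; as /t/ after other voiceless consonants; and as /d/ after other voiced sounds.
So -ed on *wipe* is pronounced /t/.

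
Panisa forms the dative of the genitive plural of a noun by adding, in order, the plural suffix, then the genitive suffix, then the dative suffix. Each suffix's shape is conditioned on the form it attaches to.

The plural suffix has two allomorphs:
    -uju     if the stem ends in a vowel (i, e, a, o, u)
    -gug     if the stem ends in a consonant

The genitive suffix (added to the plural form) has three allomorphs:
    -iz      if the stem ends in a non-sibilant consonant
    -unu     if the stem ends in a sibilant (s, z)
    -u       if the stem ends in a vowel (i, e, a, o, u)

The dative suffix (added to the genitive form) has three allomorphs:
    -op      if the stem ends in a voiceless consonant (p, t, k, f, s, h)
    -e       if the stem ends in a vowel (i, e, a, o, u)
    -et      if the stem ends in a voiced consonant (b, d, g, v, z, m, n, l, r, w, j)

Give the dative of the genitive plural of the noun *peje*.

The final sound of *peje* is /e/, which is a vowel, so the plural suffix is -uju, giving *pejeuju*.
The plural form *pejeuju*: final sound = /u/, a vowel → -u → *pejeujuu*.
The genitive form *pejeujuu*: final sound = /u/, a vowel → -e → *pejeujuue*.

pejeujuue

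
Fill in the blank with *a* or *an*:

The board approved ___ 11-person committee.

The indefinite article is chosen by the initial *sound* of the following word, not its spelling.
The number *11* is spoken "eleven", beginning with /ɪˈlɛvən/ — a vowel sound.
So the article is *an*: The board approved an 11-person committee.

an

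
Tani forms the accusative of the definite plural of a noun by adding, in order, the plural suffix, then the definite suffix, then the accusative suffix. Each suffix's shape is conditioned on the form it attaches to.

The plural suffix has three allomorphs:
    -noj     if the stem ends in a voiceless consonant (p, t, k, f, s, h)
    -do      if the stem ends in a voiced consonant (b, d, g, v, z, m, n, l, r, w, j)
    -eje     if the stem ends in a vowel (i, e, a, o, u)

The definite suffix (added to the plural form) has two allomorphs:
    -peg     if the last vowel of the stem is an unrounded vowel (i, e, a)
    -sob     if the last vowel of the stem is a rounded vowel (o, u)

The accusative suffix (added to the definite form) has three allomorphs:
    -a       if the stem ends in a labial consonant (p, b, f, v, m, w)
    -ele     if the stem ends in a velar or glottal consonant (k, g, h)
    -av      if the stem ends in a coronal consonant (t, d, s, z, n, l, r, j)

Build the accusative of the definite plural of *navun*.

navundosoba

The final sound of *navun* is /n/, which is a voiced consonant, so the plural suffix is -do, giving *navundo*.
The last vowel of the plural form *navundo* is /o/, which is a rounded vowel, so the definite suffix is -sob, giving *navundosob*.
The definite form *navundosob* — final consonant /b/ (labial) → -a → *navundosoba*.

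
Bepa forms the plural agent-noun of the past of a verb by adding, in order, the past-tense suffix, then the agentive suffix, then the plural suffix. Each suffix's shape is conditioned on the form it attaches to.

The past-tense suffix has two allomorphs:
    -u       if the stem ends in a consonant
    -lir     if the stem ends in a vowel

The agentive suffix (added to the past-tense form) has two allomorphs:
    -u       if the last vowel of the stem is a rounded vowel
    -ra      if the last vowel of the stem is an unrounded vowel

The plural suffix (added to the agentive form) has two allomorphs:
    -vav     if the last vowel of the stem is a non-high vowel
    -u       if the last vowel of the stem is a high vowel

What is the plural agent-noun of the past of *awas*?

awasuuu

*awas*: final sound = /s/, a consonant → -u → *awasu*.
The past-tense form *awasu*: last vowel = /u/, a rounded vowel → -u → *awasuu*.
The last vowel of the agentive form *awasuu* is /u/, which is a high vowel, so the plural suffix is -u, giving *awasuuu*.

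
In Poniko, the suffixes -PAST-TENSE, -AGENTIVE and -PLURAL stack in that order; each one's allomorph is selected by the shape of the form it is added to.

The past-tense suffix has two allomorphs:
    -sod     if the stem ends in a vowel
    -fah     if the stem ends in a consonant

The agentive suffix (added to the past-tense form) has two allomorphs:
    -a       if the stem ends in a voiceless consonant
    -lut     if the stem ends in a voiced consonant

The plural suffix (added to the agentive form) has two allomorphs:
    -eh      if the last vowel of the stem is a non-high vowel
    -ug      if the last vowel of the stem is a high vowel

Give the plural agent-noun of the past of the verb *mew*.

*mew*: final sound = /w/, a consonant → -fah → *mewfah*.
Since the final consonant of the past-tense form *mewfah* is /h/ (voiceless), it takes -a, giving *mewfaha*.
The agentive form *mewfaha* — last vowel /a/ (a non-high vowel) → -eh → *mewfahaeh*.

mewfahaeh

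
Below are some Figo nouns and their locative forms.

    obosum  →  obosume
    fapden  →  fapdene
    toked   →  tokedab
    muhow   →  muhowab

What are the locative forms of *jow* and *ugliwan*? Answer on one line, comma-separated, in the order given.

Looking at the final consonant of each stem: -e when the stem ends in a nasal (*obosum*, *fapden*); -ab when the stem ends in a non-nasal consonant (*toked*, *muhow*).
*jow*: final consonant = /w/, non-nasal → -ab → *jowab*.
Since the final consonant of *ugliwan* is /n/ (a nasal), it takes -e, giving *ugliwane*.

jowab, ugliwane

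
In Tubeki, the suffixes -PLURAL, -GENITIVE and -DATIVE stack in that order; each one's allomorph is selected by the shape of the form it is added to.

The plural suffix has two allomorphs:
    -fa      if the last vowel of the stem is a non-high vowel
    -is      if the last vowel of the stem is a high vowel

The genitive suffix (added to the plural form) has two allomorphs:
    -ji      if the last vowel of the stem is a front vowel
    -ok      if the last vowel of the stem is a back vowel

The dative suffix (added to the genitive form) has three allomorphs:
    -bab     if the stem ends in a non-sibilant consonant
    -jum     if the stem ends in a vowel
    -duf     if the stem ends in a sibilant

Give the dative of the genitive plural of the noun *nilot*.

*nilot*: last vowel = /o/, a non-high vowel → -fa → *nilotfa*.
The plural form *nilotfa*: last vowel = /a/, a back vowel → -ok → *nilotfaok*.
The final sound of the genitive form *nilotfaok* is /k/, which is a non-sibilant consonant, so the dative suffix is -bab, giving *nilotfaokbab*.

nilotfaokbab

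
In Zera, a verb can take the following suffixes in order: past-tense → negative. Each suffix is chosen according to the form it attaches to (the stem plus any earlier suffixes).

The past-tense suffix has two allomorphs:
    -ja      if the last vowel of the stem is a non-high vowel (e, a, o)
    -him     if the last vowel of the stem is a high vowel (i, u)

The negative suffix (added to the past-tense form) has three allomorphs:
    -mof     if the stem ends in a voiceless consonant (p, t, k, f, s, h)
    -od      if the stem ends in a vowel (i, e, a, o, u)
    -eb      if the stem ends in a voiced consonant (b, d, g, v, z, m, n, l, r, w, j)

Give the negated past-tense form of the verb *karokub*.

*karokub* — last vowel /u/ (a high vowel) → -him → *karokubhim*.
Since the final sound of the past-tense form *karokubhim* is /m/ (a voiced consonant), it takes -eb, giving *karokubhimeb*.

karokubhimeb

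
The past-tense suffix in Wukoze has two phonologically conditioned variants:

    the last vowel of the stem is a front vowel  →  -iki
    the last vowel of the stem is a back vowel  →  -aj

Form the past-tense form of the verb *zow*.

Since the last vowel of *zow* is /o/ (a back vowel), it takes -aj, giving *zowaj*.

zowaj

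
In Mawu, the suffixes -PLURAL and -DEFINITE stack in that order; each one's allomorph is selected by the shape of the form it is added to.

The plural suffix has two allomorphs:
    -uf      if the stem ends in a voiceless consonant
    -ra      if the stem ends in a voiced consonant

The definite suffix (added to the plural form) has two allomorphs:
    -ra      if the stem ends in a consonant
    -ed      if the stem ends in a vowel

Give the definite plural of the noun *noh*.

nohufra

Since the final consonant of *noh* is /h/ (voiceless), it takes -uf, giving *nohuf*.
The plural form *nohuf* — final sound /f/ (a consonant) → -ra → *nohufra*.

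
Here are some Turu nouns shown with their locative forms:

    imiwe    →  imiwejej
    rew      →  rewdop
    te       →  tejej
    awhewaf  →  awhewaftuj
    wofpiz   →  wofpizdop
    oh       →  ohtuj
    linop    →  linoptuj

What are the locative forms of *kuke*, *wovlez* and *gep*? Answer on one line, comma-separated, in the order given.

kukejej, wovlezdop, geptuj

The alternation tracks the final sound of the stem — -tuj when the stem ends in a voiceless consonant (*awhewaf*, *oh*, *linop*); -dop when the stem ends in a voiced consonant (*rew*, *wofpiz*); -jej when the stem ends in a vowel (*imiwe*, *te*).
The final sound of *kuke* is /e/, which is a vowel, so the suffix is -jej, giving *kukejej*.
*wovlez* — final sound /z/ (a voiced consonant) → -dop → *wovlezdop*.
Since the final sound of *gep* is /p/ (a voiceless consonant), it takes -tuj, giving *geptuj*.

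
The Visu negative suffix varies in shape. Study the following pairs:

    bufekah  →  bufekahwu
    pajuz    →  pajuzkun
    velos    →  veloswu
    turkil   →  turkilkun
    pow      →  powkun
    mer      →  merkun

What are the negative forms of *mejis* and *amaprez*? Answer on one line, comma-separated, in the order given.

mejiswu, amaprezkun

The suffix is conditioned by the final consonant: -wu when the stem ends in a voiceless consonant (*bufekah*, *velos*); -kun when the stem ends in a voiced consonant (*pajuz*, *turkil*, *pow*, *mer*).
*mejis*: final consonant = /s/, voiceless → -wu → *mejiswu*.
*amaprez*: final consonant = /z/, voiced → -kun → *amaprezkun*.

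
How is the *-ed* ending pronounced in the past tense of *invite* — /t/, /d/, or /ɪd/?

The stem *invite* ends in /t/ or /d/.
The -ed suffix is realized as /ɪd/ after /t, d/; as /t/ after other voiceless consonants; and as /d/ after other voiced sounds.
So -ed on *invite* is pronounced /ɪd/.

/ɪd/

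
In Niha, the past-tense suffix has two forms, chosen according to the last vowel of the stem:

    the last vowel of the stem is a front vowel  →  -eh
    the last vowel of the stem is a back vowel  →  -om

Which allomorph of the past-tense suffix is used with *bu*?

-om

The last vowel of *bu* is /u/, which is a back vowel, so the suffix is -om.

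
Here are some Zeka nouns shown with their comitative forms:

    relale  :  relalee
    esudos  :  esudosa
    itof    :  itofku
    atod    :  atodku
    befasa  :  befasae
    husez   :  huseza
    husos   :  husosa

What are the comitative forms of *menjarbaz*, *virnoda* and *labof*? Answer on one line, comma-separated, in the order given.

Looking at the final sound of each stem: -a when the stem ends in a sibilant (*esudos*, *husez*, *husos*); -ku when the stem ends in a non-sibilant consonant (*itof*, *atod*); -e when the stem ends in a vowel (*relale*, *befasa*).
Since the final sound of *menjarbaz* is /z/ (a sibilant), it takes -a, giving *menjarbaza*.
The final sound of *virnoda* is /a/, which is a vowel, so the suffix is -e, giving *virnodae*.
The final sound of *labof* is /f/, which is a non-sibilant consonant, so the suffix is -ku, giving *labofku*.

menjarbaza, virnodae, labofku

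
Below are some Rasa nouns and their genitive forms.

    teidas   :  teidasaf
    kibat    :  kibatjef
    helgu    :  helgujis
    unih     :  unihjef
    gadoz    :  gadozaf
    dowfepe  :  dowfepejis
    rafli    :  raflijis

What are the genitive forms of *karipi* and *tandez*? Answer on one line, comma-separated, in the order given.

karipijis, tandezaf

The suffix is conditioned by the final sound: -af when the stem ends in a sibilant (*teidas*, *gadoz*); -jef when the stem ends in a non-sibilant consonant (*kibat*, *unih*); -jis when the stem ends in a vowel (*helgu*, *dowfepe*, *rafli*).
The final sound of *karipi* is /i/, which is a vowel, so the suffix is -jis, giving *karipijis*.
*tandez*: final sound = /z/, a sibilant → -af → *tandezaf*.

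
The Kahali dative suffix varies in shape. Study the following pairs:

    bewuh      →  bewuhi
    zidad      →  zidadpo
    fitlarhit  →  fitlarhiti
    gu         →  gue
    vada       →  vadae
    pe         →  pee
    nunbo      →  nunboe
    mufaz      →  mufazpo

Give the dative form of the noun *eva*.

evae

The pattern is voicing of the final sound: -i when the stem ends in a voiceless consonant (*bewuh*, *fitlarhit*); -po when the stem ends in a voiced consonant (*zidad*, *mufaz*); -e when the stem ends in a vowel (*gu*, *vada*, *pe*, *nunbo*).
*eva* — final sound /a/ (a vowel) → -e → *evae*.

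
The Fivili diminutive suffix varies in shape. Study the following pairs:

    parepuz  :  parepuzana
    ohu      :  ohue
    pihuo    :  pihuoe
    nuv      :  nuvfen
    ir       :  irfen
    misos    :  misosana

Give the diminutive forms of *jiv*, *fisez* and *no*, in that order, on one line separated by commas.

jivfen, fisezana, noe

The pattern is sibilance of the final sound: -ana when the stem ends in a sibilant (*parepuz*, *misos*); -fen when the stem ends in a non-sibilant consonant (*nuv*, *ir*); -e when the stem ends in a vowel (*ohu*, *pihuo*).
*jiv*: final sound = /v/, a non-sibilant consonant → -fen → *jivfen*.
*fisez* — final sound /z/ (a sibilant) → -ana → *fisezana*.
*no*: final sound = /o/, a vowel → -e → *noe*.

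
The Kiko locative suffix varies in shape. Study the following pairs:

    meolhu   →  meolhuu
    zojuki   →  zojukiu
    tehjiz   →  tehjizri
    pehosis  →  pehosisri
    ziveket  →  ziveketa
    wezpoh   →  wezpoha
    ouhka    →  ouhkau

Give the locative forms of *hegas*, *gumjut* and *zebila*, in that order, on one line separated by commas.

Looking at the final sound of each stem: -ri when the stem ends in a sibilant (*tehjiz*, *pehosis*); -a when the stem ends in a non-sibilant consonant (*ziveket*, *wezpoh*); -u when the stem ends in a vowel (*meolhu*, *zojuki*, *ouhka*).
*hegas* — final sound /s/ (a sibilant) → -ri → *hegasri*.
*gumjut*: final sound = /t/, a non-sibilant consonant → -a → *gumjuta*.
The final sound of *zebila* is /a/, which is a vowel, so the suffix is -u, giving *zebilau*.

hegasri, gumjuta, zebilau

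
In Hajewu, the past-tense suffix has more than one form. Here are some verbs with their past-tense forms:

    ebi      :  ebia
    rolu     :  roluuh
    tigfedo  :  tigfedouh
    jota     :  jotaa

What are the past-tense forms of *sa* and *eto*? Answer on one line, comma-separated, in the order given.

saa, etouh

The pattern is rounding harmony: -uh when the last vowel of the stem is a rounded vowel (*rolu*, *tigfedo*); -a when the last vowel of the stem is an unrounded vowel (*ebi*, *jota*).
*sa*: last vowel = /a/, an unrounded vowel → -a → *saa*.
*eto* — last vowel /o/ (a rounded vowel) → -uh → *etouh*.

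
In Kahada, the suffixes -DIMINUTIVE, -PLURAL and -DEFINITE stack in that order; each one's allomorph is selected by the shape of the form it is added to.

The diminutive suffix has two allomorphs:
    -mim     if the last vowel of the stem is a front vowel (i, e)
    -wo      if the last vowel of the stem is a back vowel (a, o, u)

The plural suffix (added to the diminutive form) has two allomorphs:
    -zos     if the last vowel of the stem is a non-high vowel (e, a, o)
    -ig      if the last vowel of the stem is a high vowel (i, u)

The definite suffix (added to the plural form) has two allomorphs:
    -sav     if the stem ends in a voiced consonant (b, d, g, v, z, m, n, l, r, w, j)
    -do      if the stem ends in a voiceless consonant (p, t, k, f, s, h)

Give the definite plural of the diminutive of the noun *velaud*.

velaudwozosdo

*velaud*: last vowel = /u/, a back vowel → -wo → *velaudwo*.
The diminutive form *velaudwo*: last vowel = /o/, a non-high vowel → -zos → *velaudwozos*.
The plural form *velaudwozos*: final consonant = /s/, voiceless → -do → *velaudwozosdo*.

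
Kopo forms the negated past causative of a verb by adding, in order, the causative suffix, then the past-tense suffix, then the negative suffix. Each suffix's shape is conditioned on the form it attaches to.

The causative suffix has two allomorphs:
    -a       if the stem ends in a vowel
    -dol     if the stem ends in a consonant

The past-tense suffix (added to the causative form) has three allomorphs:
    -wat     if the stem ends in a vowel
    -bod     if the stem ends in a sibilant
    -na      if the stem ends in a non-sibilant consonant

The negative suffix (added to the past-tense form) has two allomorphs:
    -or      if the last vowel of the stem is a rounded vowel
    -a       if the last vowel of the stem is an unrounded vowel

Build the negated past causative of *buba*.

*buba*: final sound = /a/, a vowel → -a → *bubaa*.
The final sound of the causative form *bubaa* is /a/, which is a vowel, so the past-tense suffix is -wat, giving *bubaawat*.
The past-tense form *bubaawat* — last vowel /a/ (an unrounded vowel) → -a → *bubaawata*.

bubaawata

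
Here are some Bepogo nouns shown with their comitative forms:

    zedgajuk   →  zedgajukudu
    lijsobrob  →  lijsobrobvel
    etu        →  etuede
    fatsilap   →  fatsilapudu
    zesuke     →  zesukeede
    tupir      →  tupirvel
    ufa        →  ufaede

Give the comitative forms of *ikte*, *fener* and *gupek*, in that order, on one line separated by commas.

ikteede, fenervel, gupekudu

The pattern is voicing of the final sound: -udu when the stem ends in a voiceless consonant (*zedgajuk*, *fatsilap*); -vel when the stem ends in a voiced consonant (*lijsobrob*, *tupir*); -ede when the stem ends in a vowel (*etu*, *zesuke*, *ufa*).
The final sound of *ikte* is /e/, which is a vowel, so the suffix is -ede, giving *ikteede*.
Since the final sound of *fener* is /r/ (a voiced consonant), it takes -vel, giving *fenervel*.
Since the final sound of *gupek* is /k/ (a voiceless consonant), it takes -udu, giving *gupekudu*.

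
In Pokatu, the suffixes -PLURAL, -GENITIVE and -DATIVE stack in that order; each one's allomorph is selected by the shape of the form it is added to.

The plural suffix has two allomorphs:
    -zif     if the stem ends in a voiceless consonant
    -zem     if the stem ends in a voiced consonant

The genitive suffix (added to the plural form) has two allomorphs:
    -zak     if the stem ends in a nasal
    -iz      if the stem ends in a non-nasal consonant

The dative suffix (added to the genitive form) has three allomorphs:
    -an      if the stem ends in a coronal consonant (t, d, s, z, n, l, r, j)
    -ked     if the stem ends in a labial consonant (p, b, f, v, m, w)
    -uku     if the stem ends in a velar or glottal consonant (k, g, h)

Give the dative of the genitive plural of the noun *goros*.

goroszifizan

*goros*: final consonant = /s/, voiceless → -zif → *goroszif*.
The final consonant of the plural form *goroszif* is /f/, which is non-nasal, so the genitive suffix is -iz, giving *goroszifiz*.
Since the final consonant of the genitive form *goroszifiz* is /z/ (coronal), it takes -an, giving *goroszifizan*.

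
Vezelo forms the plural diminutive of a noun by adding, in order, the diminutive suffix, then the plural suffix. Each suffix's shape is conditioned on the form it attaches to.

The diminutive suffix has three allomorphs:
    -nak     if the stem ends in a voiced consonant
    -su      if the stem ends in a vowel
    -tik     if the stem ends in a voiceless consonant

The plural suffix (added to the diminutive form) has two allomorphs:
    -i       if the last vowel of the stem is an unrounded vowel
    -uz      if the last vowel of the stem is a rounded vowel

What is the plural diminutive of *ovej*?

ovejnaki

The final sound of *ovej* is /j/, which is a voiced consonant, so the diminutive suffix is -nak, giving *ovejnak*.
Since the last vowel of the diminutive form *ovejnak* is /a/ (an unrounded vowel), it takes -i, giving *ovejnaki*.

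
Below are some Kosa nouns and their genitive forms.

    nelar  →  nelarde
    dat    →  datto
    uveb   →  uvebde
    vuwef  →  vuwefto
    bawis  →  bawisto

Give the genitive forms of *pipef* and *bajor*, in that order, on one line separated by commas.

pipefto, bajorde

The alternation tracks the final consonant of the stem — -to when the stem ends in a voiceless consonant (*dat*, *vuwef*, *bawis*); -de when the stem ends in a voiced consonant (*nelar*, *uveb*).
The final consonant of *pipef* is /f/, which is voiceless, so the suffix is -to, giving *pipefto*.
*bajor* — final consonant /r/ (voiced) → -de → *bajorde*.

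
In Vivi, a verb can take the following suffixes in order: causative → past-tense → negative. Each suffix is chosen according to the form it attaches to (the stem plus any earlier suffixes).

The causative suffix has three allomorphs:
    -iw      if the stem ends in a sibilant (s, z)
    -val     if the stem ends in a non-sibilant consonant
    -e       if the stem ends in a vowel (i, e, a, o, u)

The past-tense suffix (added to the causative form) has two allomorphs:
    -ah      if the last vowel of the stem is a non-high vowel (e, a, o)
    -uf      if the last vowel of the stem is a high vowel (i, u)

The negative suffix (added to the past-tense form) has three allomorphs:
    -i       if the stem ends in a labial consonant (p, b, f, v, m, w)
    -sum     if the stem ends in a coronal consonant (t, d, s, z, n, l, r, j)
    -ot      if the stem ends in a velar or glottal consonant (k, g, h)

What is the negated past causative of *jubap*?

jubapvalahot

Since the final sound of *jubap* is /p/ (a non-sibilant consonant), it takes -val, giving *jubapval*.
The last vowel of the causative form *jubapval* is /a/, which is a non-high vowel, so the past-tense suffix is -ah, giving *jubapvalah*.
The past-tense form *jubapvalah* — final consonant /h/ (velar/glottal) → -ot → *jubapvalahot*.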